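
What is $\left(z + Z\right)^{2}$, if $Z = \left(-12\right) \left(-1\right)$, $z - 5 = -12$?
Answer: $25$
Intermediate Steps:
$z = -7$ ($z = 5 - 12 = -7$)
$Z = 12$
$\left(z + Z\right)^{2} = \left(-7 + 12\right)^{2} = 5^{2} = 25$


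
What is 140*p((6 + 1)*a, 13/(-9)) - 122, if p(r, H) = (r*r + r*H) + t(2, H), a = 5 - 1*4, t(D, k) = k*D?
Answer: 4918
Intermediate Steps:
t(D, k) = D*k
a = 1 (a = 5 - 4 = 1)
p(r, H) = r² + 2*H + H*r (p(r, H) = (r*r + r*H) + 2*H = (r² + H*r) + 2*H = r² + 2*H + H*r)
140*p((6 + 1)*a, 13/(-9)) - 122 = 140*(((6 + 1)*1)² + 2*(13/(-9)) + (13/(-9))*((6 + 1)*1)) - 122 = 140*((7*1)² + 2*(13*(-⅑)) + (13*(-⅑))*(7*1)) - 122 = 140*(7² + 2*(-13/9) - 13/9*7) - 122 = 140*(49 - 26/9 - 91/9) - 122 = 140*36 - 122 = 5040 - 122 = 4918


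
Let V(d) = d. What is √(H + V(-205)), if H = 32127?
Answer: √31922 ≈ 178.67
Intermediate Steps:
√(H + V(-205)) = √(32127 - 205) = √31922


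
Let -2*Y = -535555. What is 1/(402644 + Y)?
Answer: 2/1340843 ≈ 1.4916e-6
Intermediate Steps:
Y = 535555/2 (Y = -½*(-535555) = 535555/2 ≈ 2.6778e+5)
1/(402644 + Y) = 1/(402644 + 535555/2) = 1/(1340843/2) = 2/1340843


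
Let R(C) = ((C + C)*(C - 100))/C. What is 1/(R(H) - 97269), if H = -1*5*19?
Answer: -1/97659 ≈ -1.0240e-5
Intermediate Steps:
H = -95 (H = -5*19 = -95)
R(C) = -200 + 2*C (R(C) = ((2*C)*(-100 + C))/C = (2*C*(-100 + C))/C = -200 + 2*C)
1/(R(H) - 97269) = 1/((-200 + 2*(-95)) - 97269) = 1/((-200 - 190) - 97269) = 1/(-390 - 97269) = 1/(-97659) = -1/97659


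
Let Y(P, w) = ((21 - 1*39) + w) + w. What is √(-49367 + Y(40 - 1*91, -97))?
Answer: I*√49579 ≈ 222.66*I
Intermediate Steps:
Y(P, w) = -18 + 2*w (Y(P, w) = ((21 - 39) + w) + w = (-18 + w) + w = -18 + 2*w)
√(-49367 + Y(40 - 1*91, -97)) = √(-49367 + (-18 + 2*(-97))) = √(-49367 + (-18 - 194)) = √(-49367 - 212) = √(-49579) = I*√49579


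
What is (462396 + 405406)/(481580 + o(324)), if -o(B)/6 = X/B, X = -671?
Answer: 46861308/26005991 ≈ 1.8019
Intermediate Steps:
o(B) = 4026/B (o(B) = -(-4026)/B = 4026/B)
(462396 + 405406)/(481580 + o(324)) = (462396 + 405406)/(481580 + 4026/324) = 867802/(481580 + 4026*(1/324)) = 867802/(481580 + 671/54) = 867802/(26005991/54) = 867802*(54/26005991) = 46861308/26005991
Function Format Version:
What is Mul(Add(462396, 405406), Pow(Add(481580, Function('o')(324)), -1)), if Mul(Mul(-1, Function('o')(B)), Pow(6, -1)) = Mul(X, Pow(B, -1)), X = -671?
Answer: Rational(46861308, 26005991) ≈ 1.8019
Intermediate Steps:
Function('o')(B) = Mul(4026, Pow(B, -1)) (Function('o')(B) = Mul(-6, Mul(-671, Pow(B, -1))) = Mul(4026, Pow(B, -1)))
Mul(Add(462396, 405406), Pow(Add(481580, Function('o')(324)), -1)) = Mul(Add(462396, 405406), Pow(Add(481580, Mul(4026, Pow(324, -1))), -1)) = Mul(867802, Pow(Add(481580, Mul(4026, Rational(1, 324))), -1)) = Mul(867802, Pow(Add(481580, Rational(671, 54)), -1)) = Mul(867802, Pow(Rational(26005991, 54), -1)) = Mul(867802, Rational(54, 26005991)) = Rational(46861308, 26005991)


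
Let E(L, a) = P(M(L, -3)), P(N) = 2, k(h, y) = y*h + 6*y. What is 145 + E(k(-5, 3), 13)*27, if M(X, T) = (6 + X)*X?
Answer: 199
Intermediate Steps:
M(X, T) = X*(6 + X)
k(h, y) = 6*y + h*y (k(h, y) = h*y + 6*y = 6*y + h*y)
E(L, a) = 2
145 + E(k(-5, 3), 13)*27 = 145 + 2*27 = 145 + 54 = 199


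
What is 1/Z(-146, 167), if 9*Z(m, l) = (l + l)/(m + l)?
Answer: 189/334 ≈ 0.56587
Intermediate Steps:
Z(m, l) = 2*l/(9*(l + m)) (Z(m, l) = ((l + l)/(m + l))/9 = ((2*l)/(l + m))/9 = (2*l/(l + m))/9 = 2*l/(9*(l + m)))
1/Z(-146, 167) = 1/((2/9)*167/(167 - 146)) = 1/((2/9)*167/21) = 1/((2/9)*167*(1/21)) = 1/(334/189) = 189/334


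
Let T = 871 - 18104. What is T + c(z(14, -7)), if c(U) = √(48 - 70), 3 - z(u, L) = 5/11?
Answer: -17233 + I*√22 ≈ -17233.0 + 4.6904*I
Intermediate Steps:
z(u, L) = 28/11 (z(u, L) = 3 - 5/11 = 28/11)
T = -17233
c(U) = I*√22 (c(U) = √(-22) = I*√22)
T + c(z(14, -7)) = -17233 + I*√22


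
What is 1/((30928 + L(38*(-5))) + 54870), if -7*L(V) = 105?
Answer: 1/85783 ≈ 1.1657e-5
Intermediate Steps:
L(V) = -15 (L(V) = -⅐*105 = -15)
1/((30928 + L(38*(-5))) + 54870) = 1/((30928 - 15) + 54870) = 1/(30913 + 54870) = 1/85783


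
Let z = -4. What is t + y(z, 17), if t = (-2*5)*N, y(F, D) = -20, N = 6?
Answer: -80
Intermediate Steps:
t = -60 (t = -2*5*6 = -10*6 = -60)
t + y(z, 17) = -60 - 20 = -80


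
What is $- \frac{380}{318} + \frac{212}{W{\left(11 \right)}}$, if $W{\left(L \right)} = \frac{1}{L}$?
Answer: $\frac{370598}{159} \approx 2330.8$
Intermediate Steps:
$- \frac{380}{318} + \frac{212}{W{\left(11 \right)}} = - \frac{380}{318} + \frac{212}{\frac{1}{11}} = \left(-380\right) \frac{1}{318} + 212 \frac{1}{\frac{1}{11}} = - \frac{190}{159} + 212 \cdot 11 = - \frac{190}{159} + 2332 = \frac{370598}{159}$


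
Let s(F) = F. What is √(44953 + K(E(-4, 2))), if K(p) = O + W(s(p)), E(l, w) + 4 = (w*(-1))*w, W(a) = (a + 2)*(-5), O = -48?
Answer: √44935 ≈ 211.98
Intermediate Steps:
W(a) = -10 - 5*a (W(a) = (2 + a)*(-5) = -10 - 5*a)
E(l, w) = -4 - w² (E(l, w) = -4 + (w*(-1))*w = -4 + (-w)*w = -4 - w²)
K(p) = -58 - 5*p (K(p) = -48 + (-10 - 5*p) = -58 - 5*p)
√(44953 + K(E(-4, 2))) = √(44953 + (-58 - 5*(-4 - 1*2²))) = √(44953 + (-58 - 5*(-4 - 1*4))) = √(44953 + (-58 - 5*(-4 - 4))) = √(44953 + (-58 - 5*(-8))) = √(44953 + (-58 + 40)) = √(44953 - 18) = √44935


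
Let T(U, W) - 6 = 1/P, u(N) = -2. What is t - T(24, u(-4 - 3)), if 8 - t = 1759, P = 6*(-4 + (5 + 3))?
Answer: -42169/24 ≈ -1757.0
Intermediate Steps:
P = 24 (P = 6*(-4 + 8) = 6*4 = 24)
T(U, W) = 145/24 (T(U, W) = 6 + 1/24 = 145/24)
t = -1751 (t = 8 - 1*1759 = 8 - 1759 = -1751)
t - T(24, u(-4 - 3)) = -1751 - 1*145/24 = -1751 - 145/24 = -42169/24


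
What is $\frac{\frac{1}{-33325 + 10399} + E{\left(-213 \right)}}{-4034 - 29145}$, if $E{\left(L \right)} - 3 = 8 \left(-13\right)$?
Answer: $\frac{2315527}{760661754} \approx 0.0030441$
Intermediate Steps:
$E{\left(L \right)} = -101$ ($E{\left(L \right)} = 3 + 8 \left(-13\right) = 3 - 104 = -101$)
$\frac{\frac{1}{-33325 + 10399} + E{\left(-213 \right)}}{-4034 - 29145} = \frac{\frac{1}{-33325 + 10399} - 101}{-4034 - 29145} = \frac{\frac{1}{-22926} - 101}{-33179} = \left(- \frac{1}{22926} - 101\right) \left(- \frac{1}{33179}\right) = \left(- \frac{2315527}{22926}\right) \left(- \frac{1}{33179}\right) = \frac{2315527}{760661754}$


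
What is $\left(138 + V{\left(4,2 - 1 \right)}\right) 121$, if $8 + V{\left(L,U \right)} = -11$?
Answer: $14399$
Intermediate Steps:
$V{\left(L,U \right)} = -19$ ($V{\left(L,U \right)} = -8 - 11 = -19$)
$\left(138 + V{\left(4,2 - 1 \right)}\right) 121 = \left(138 - 19\right) 121 = 119 \cdot 121 = 14399$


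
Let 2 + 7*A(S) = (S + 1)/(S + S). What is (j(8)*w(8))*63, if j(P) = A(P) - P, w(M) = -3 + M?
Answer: -41355/16 ≈ -2584.7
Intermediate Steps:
A(S) = -2/7 + (1 + S)/(14*S) (A(S) = -2/7 + ((S + 1)/(S + S))/7 = -2/7 + ((1 + S)/((2*S)))/7 = -2/7 + ((1 + S)*(1/(2*S)))/7 = -2/7 + ((1 + S)/(2*S))/7 = -2/7 + (1 + S)/(14*S))
j(P) = -P + (1 - 3*P)/(14*P) (j(P) = (1 - 3*P)/(14*P) - P = -P + (1 - 3*P)/(14*P))
(j(8)*w(8))*63 = ((-3/14 - 1*8 + (1/14)/8)*(-3 + 8))*63 = ((-3/14 - 8 + (1/14)*(⅛))*5)*63 = ((-3/14 - 8 + 1/112)*5)*63 = -919/112*5*63 = -4595/112*63 = -41355/16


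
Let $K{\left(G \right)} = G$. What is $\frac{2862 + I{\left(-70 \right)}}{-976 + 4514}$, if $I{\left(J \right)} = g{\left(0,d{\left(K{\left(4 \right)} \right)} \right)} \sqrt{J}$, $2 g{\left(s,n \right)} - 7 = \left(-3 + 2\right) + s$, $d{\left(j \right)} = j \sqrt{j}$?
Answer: $\frac{1431}{1769} + \frac{3 i \sqrt{70}}{3538} \approx 0.80893 + 0.0070943 i$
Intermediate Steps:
$d{\left(j \right)} = j^{\frac{3}{2}}$
$g{\left(s,n \right)} = 3 + \frac{s}{2}$ ($g{\left(s,n \right)} = \frac{7}{2} + \frac{\left(-3 + 2\right) + s}{2} = \frac{7}{2} + \frac{-1 + s}{2} = \frac{7}{2} + \left(- \frac{1}{2} + \frac{s}{2}\right) = 3 + \frac{s}{2}$)
$I{\left(J \right)} = 3 \sqrt{J}$ ($I{\left(J \right)} = \left(3 + \frac{1}{2} \cdot 0\right) \sqrt{J} = \left(3 + 0\right) \sqrt{J} = 3 \sqrt{J}$)
$\frac{2862 + I{\left(-70 \right)}}{-976 + 4514} = \frac{2862 + 3 \sqrt{-70}}{-976 + 4514} = \frac{2862 + 3 i \sqrt{70}}{3538} = \left(2862 + 3 i \sqrt{70}\right) \frac{1}{3538} = \frac{1431}{1769} + \frac{3 i \sqrt{70}}{3538}$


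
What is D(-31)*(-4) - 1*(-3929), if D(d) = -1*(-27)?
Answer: 3821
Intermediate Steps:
D(d) = 27
D(-31)*(-4) - 1*(-3929) = 27*(-4) - 1*(-3929) = -108 + 3929 = 3821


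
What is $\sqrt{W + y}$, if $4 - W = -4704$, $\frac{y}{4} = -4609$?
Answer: $4 i \sqrt{858} \approx 117.17 i$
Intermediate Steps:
$y = -18436$ ($y = 4 \left(-4609\right) = -18436$)
$W = 4708$ ($W = 4 - -4704 = 4 + 4704 = 4708$)
$\sqrt{W + y} = \sqrt{4708 - 18436} = \sqrt{-13728} = 4 i \sqrt{858}$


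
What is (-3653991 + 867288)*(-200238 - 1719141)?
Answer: 5348739217437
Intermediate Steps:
(-3653991 + 867288)*(-200238 - 1719141) = -2786703*(-1919379) = 5348739217437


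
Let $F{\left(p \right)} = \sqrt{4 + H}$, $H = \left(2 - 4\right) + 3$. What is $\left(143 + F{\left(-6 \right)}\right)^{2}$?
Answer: $\left(143 + \sqrt{5}\right)^{2} \approx 21094.0$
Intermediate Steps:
$H = 1$ ($H = -2 + 3 = 1$)
$F{\left(p \right)} = \sqrt{5}$ ($F{\left(p \right)} = \sqrt{4 + 1} = \sqrt{5}$)
$\left(143 + F{\left(-6 \right)}\right)^{2} = \left(143 + \sqrt{5}\right)^{2}$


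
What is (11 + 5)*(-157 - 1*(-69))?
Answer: -1408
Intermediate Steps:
(11 + 5)*(-157 - 1*(-69)) = 16*(-157 + 69) = 16*(-88) = -1408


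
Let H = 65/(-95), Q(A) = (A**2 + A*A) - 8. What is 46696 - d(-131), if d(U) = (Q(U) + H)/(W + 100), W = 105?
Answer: 181228967/3895 ≈ 46529.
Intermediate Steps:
Q(A) = -8 + 2*A**2 (Q(A) = (A**2 + A**2) - 8 = 2*A**2 - 8 = -8 + 2*A**2)
H = -13/19 (H = 65*(-1/95) = -13/19 ≈ -0.68421)
d(U) = -33/779 + 2*U**2/205 (d(U) = ((-8 + 2*U**2) - 13/19)/(105 + 100) = (-165/19 + 2*U**2)/205 = (-165/19 + 2*U**2)*(1/205) = -33/779 + 2*U**2/205)
46696 - d(-131) = 46696 - (-33/779 + (2/205)*(-131)**2) = 46696 - (-33/779 + (2/205)*17161) = 46696 - (-33/779 + 34322/205) = 46696 - 1*651953/3895 = 46696 - 651953/3895 = 181228967/3895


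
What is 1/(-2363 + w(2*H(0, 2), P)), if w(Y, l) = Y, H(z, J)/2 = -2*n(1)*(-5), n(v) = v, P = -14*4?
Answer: -1/2323 ≈ -0.00043048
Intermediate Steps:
P = -56
H(z, J) = 20 (H(z, J) = 2*(-2*1*(-5)) = 2*(-2*(-5)) = 2*10 = 20)
1/(-2363 + w(2*H(0, 2), P)) = 1/(-2363 + 2*20) = 1/(-2363 + 40) = 1/(-2323) = -1/2323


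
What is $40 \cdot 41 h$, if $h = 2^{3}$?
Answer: $13120$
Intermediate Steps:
$h = 8$
$40 \cdot 41 h = 40 \cdot 41 \cdot 8 = 1640 \cdot 8 = 13120$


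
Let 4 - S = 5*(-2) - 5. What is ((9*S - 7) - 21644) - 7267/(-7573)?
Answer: -162660773/7573 ≈ -21479.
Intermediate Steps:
S = 19 (S = 4 - (5*(-2) - 5) = 4 - (-10 - 5) = 4 - 1*(-15) = 4 + 15 = 19)
((9*S - 7) - 21644) - 7267/(-7573) = ((9*19 - 7) - 21644) - 7267/(-7573) = ((171 - 7) - 21644) - 7267*(-1/7573) = (164 - 21644) + 7267/7573 = -21480 + 7267/7573 = -162660773/7573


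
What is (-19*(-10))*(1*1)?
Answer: 190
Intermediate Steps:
(-19*(-10))*(1*1) = 190*1 = 190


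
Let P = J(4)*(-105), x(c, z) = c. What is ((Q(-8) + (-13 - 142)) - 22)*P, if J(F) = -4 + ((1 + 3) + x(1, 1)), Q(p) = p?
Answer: 19425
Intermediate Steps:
J(F) = 1 (J(F) = -4 + ((1 + 3) + 1) = -4 + (4 + 1) = -4 + 5 = 1)
P = -105 (P = 1*(-105) = -105)
((Q(-8) + (-13 - 142)) - 22)*P = ((-8 + (-13 - 142)) - 22)*(-105) = ((-8 - 155) - 22)*(-105) = (-163 - 22)*(-105) = -185*(-105) = 19425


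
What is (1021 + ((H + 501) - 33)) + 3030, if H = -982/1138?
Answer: 2570820/569 ≈ 4518.1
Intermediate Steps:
H = -491/569 (H = -982*1/1138 = -491/569 ≈ -0.86292)
(1021 + ((H + 501) - 33)) + 3030 = (1021 + ((-491/569 + 501) - 33)) + 3030 = (1021 + (284578/569 - 33)) + 3030 = (1021 + 265801/569) + 3030 = 846750/569 + 3030 = 2570820/569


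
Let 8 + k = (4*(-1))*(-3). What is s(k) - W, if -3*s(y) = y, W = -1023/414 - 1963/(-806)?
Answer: -2776/2139 ≈ -1.2978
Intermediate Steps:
W = -76/2139 (W = -1023*1/414 - 1963*(-1/806) = -341/138 + 151/62 = -76/2139 ≈ -0.035531)
k = 4 (k = -8 + (4*(-1))*(-3) = -8 - 4*(-3) = -8 + 12 = 4)
s(y) = -y/3
s(k) - W = -⅓*4 - 1*(-76/2139) = -4/3 + 76/2139 = -2776/2139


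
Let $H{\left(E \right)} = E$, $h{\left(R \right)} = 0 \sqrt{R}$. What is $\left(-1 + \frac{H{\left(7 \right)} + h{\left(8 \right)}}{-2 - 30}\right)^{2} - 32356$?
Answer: $- \frac{33131023}{1024} \approx -32355.0$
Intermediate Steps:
$h{\left(R \right)} = 0$
$\left(-1 + \frac{H{\left(7 \right)} + h{\left(8 \right)}}{-2 - 30}\right)^{2} - 32356 = \left(-1 + \frac{7 + 0}{-2 - 30}\right)^{2} - 32356 = \left(-1 + \frac{7}{-32}\right)^{2} - 32356 = \left(-1 + 7 \left(- \frac{1}{32}\right)\right)^{2} - 32356 = \left(-1 - \frac{7}{32}\right)^{2} - 32356 = \left(- \frac{39}{32}\right)^{2} - 32356 = \frac{1521}{1024} - 32356 = - \frac{33131023}{1024}$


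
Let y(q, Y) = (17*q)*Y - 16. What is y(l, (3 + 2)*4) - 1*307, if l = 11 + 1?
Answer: 3757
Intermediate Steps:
l = 12
y(q, Y) = -16 + 17*Y*q (y(q, Y) = 17*Y*q - 16 = -16 + 17*Y*q)
y(l, (3 + 2)*4) - 1*307 = (-16 + 17*((3 + 2)*4)*12) - 1*307 = (-16 + 17*(5*4)*12) - 307 = (-16 + 17*20*12) - 307 = (-16 + 4080) - 307 = 4064 - 307 = 3757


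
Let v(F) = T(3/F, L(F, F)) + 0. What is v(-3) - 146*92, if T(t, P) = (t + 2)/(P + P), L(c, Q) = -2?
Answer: -53729/4 ≈ -13432.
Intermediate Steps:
T(t, P) = (2 + t)/(2*P) (T(t, P) = (2 + t)/((2*P)) = (2 + t)*(1/(2*P)) = (2 + t)/(2*P))
v(F) = -½ - 3/(4*F) (v(F) = (½)*(2 + 3/F)/(-2) + 0 = (½)*(-½)*(2 + 3/F) + 0 = (-½ - 3/(4*F)) + 0 = -½ - 3/(4*F))
v(-3) - 146*92 = (¼)*(-3 - 2*(-3))/(-3) - 146*92 = (¼)*(-⅓)*(-3 + 6) - 13432 = (¼)*(-⅓)*3 - 13432 = -¼ - 13432 = -53729/4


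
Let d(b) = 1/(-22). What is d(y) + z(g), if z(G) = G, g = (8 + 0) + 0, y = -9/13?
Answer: 175/22 ≈ 7.9545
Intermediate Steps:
y = -9/13 ≈ -0.69231
d(b) = -1/22
g = 8 (g = 8 + 0 = 8)
d(y) + z(g) = -1/22 + 8 = 175/22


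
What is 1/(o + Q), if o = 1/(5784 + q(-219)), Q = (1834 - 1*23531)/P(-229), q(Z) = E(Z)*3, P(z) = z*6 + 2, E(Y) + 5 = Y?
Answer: 1753416/27729109 ≈ 0.063234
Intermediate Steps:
E(Y) = -5 + Y
P(z) = 2 + 6*z (P(z) = 6*z + 2 = 2 + 6*z)
q(Z) = -15 + 3*Z (q(Z) = (-5 + Z)*3 = -15 + 3*Z)
Q = 21697/1372 (Q = (1834 - 1*23531)/(2 + 6*(-229)) = (1834 - 23531)/(2 - 1374) = -21697/(-1372) = -21697*(-1/1372) = 21697/1372 ≈ 15.814)
o = 1/5112 (o = 1/(5784 + (-15 + 3*(-219))) = 1/(5784 + (-15 - 657)) = 1/(5784 - 672) = 1/5112 ≈ 0.00019562)
1/(o + Q) = 1/(1/5112 + 21697/1372) = 1/(27729109/1753416) = 1753416/27729109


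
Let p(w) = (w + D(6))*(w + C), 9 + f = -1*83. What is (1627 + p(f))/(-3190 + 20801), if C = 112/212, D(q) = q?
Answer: 503159/933383 ≈ 0.53907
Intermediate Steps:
C = 28/53 (C = 112*(1/212) = 28/53 ≈ 0.52830)
f = -92 (f = -9 - 1*83 = -9 - 83 = -92)
p(w) = (6 + w)*(28/53 + w) (p(w) = (w + 6)*(w + 28/53) = (6 + w)*(28/53 + w))
(1627 + p(f))/(-3190 + 20801) = (1627 + (168/53 + (-92)² + (346/53)*(-92)))/(-3190 + 20801) = (1627 + (168/53 + 8464 - 31832/53))/17611 = (1627 + 416928/53)*(1/17611) = (503159/53)*(1/17611) = 503159/933383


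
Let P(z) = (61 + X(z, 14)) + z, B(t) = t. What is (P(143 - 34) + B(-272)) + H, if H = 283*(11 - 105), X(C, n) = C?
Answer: -26595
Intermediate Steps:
P(z) = 61 + 2*z (P(z) = (61 + z) + z = 61 + 2*z)
H = -26602 (H = 283*(-94) = -26602)
(P(143 - 34) + B(-272)) + H = ((61 + 2*(143 - 34)) - 272) - 26602 = ((61 + 2*109) - 272) - 26602 = ((61 + 218) - 272) - 26602 = (279 - 272) - 26602 = 7 - 26602 = -26595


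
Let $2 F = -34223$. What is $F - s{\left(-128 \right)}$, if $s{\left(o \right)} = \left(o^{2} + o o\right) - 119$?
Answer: $- \frac{99521}{2} \approx -49761.0$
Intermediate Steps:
$F = - \frac{34223}{2}$ ($F = \frac{1}{2} \left(-34223\right) = - \frac{34223}{2} \approx -17112.0$)
$s{\left(o \right)} = -119 + 2 o^{2}$ ($s{\left(o \right)} = \left(o^{2} + o^{2}\right) - 119 = 2 o^{2} - 119 = -119 + 2 o^{2}$)
$F - s{\left(-128 \right)} = - \frac{34223}{2} - \left(-119 + 2 \left(-128\right)^{2}\right) = - \frac{34223}{2} - \left(-119 + 2 \cdot 16384\right) = - \frac{34223}{2} - \left(-119 + 32768\right) = - \frac{34223}{2} - 32649 = - \frac{99521}{2}$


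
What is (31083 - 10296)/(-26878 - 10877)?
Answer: -6929/12585 ≈ -0.55058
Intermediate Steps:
(31083 - 10296)/(-26878 - 10877) = 20787/(-37755) = 20787*(-1/37755) = -6929/12585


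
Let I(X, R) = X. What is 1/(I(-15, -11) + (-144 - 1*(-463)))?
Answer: 1/304 ≈ 0.0032895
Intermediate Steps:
1/(I(-15, -11) + (-144 - 1*(-463))) = 1/(-15 + (-144 - 1*(-463))) = 1/(-15 + (-144 + 463)) = 1/(-15 + 319) = 1/304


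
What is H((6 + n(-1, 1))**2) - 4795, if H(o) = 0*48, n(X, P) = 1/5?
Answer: -4795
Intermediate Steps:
n(X, P) = 1/5
H(o) = 0
H((6 + n(-1, 1))**2) - 4795 = 0 - 4795 = -4795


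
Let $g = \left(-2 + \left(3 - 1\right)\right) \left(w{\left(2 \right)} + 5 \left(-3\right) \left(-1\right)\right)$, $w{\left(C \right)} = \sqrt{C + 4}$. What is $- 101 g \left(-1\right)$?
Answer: $0$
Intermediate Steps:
$w{\left(C \right)} = \sqrt{4 + C}$
$g = 0$ ($g = \left(-2 + \left(3 - 1\right)\right) \left(\sqrt{4 + 2} + 5 \left(-3\right) \left(-1\right)\right) = \left(-2 + 2\right) \left(\sqrt{6} - -15\right) = 0 \left(\sqrt{6} + 15\right) = 0 \left(15 + \sqrt{6}\right) = 0$)
$- 101 g \left(-1\right) = - 101 \cdot 0 \left(-1\right) = \left(-101\right) 0 = 0$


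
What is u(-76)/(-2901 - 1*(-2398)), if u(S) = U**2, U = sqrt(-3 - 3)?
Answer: 6/503 ≈ 0.011928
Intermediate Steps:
U = I*sqrt(6) (U = sqrt(-6) = I*sqrt(6) ≈ 2.4495*I)
u(S) = -6 (u(S) = (I*sqrt(6))**2 = -6)
u(-76)/(-2901 - 1*(-2398)) = -6/(-2901 - 1*(-2398)) = -6/(-2901 + 2398) = -6/(-503) = -6*(-1/503) = 6/503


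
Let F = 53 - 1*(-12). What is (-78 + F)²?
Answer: 169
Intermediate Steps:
F = 65 (F = 53 + 12 = 65)
(-78 + F)² = (-78 + 65)² = (-13)² = 169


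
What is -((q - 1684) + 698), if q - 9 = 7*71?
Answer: 480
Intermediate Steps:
q = 506 (q = 9 + 7*71 = 9 + 497 = 506)
-((q - 1684) + 698) = -((506 - 1684) + 698) = -(-1178 + 698) = -1*(-480) = 480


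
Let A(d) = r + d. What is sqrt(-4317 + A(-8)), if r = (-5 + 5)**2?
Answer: 5*I*sqrt(173) ≈ 65.765*I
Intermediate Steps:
r = 0 (r = 0**2 = 0)
A(d) = d (A(d) = 0 + d = d)
sqrt(-4317 + A(-8)) = sqrt(-4317 - 8) = sqrt(-4325) = 5*I*sqrt(173)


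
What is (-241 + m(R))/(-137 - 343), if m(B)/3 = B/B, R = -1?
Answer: 119/240 ≈ 0.49583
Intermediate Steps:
m(B) = 3 (m(B) = 3*(B/B) = 3*1 = 3)
(-241 + m(R))/(-137 - 343) = (-241 + 3)/(-137 - 343) = -238/(-480) = -238*(-1/480) = 119/240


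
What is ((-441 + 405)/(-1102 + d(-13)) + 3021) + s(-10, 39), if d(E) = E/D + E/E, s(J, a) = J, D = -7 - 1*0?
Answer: 11583443/3847 ≈ 3011.0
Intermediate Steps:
D = -7 (D = -7 + 0 = -7)
d(E) = 1 - E/7 (d(E) = E/(-7) + E/E = E*(-⅐) + 1 = -E/7 + 1 = 1 - E/7)
((-441 + 405)/(-1102 + d(-13)) + 3021) + s(-10, 39) = ((-441 + 405)/(-1102 + (1 - ⅐*(-13))) + 3021) - 10 = (-36/(-1102 + (1 + 13/7)) + 3021) - 10 = (-36/(-1102 + 20/7) + 3021) - 10 = (-36/(-7694/7) + 3021) - 10 = (-36*(-7/7694) + 3021) - 10 = (126/3847 + 3021) - 10 = 11621913/3847 - 10 = 11583443/3847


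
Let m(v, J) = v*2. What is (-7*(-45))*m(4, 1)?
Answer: 2520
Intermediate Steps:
m(v, J) = 2*v
(-7*(-45))*m(4, 1) = (-7*(-45))*(2*4) = 315*8 = 2520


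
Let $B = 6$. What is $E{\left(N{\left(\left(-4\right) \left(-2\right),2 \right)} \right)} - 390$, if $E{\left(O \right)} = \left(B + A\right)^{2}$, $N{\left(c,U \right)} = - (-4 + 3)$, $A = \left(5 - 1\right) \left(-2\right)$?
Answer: $-386$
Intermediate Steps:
$A = -8$ ($A = 4 \left(-2\right) = -8$)
$N{\left(c,U \right)} = 1$ ($N{\left(c,U \right)} = \left(-1\right) \left(-1\right) = 1$)
$E{\left(O \right)} = 4$ ($E{\left(O \right)} = \left(6 - 8\right)^{2} = \left(-2\right)^{2} = 4$)
$E{\left(N{\left(\left(-4\right) \left(-2\right),2 \right)} \right)} - 390 = 4 - 390 = -386$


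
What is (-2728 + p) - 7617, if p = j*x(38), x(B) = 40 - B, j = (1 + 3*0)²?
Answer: -10343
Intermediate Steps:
j = 1 (j = (1 + 0)² = 1² = 1)
p = 2 (p = 1*(40 - 1*38) = 1*(40 - 38) = 1*2 = 2)
(-2728 + p) - 7617 = (-2728 + 2) - 7617 = -2726 - 7617 = -10343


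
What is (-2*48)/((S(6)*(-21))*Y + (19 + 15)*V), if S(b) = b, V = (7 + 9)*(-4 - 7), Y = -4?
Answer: 12/685 ≈ 0.017518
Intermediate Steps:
V = -176 (V = 16*(-11) = -176)
(-2*48)/((S(6)*(-21))*Y + (19 + 15)*V) = (-2*48)/((6*(-21))*(-4) + (19 + 15)*(-176)) = -96/(-126*(-4) + 34*(-176)) = -96/(504 - 5984) = -96/(-5480) = -1/5480*(-96) = 12/685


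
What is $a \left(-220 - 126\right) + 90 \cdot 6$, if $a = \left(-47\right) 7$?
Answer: $114374$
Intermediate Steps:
$a = -329$
$a \left(-220 - 126\right) + 90 \cdot 6 = - 329 \left(-220 - 126\right) + 90 \cdot 6 = - 329 \left(-220 - 126\right) + 540 = \left(-329\right) \left(-346\right) + 540 = 113834 + 540 = 114374$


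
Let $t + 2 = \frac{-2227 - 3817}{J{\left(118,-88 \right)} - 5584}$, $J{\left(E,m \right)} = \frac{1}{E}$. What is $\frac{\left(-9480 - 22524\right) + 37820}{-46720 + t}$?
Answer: $- \frac{1916113188}{15392463275} \approx -0.12448$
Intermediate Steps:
$t = - \frac{604630}{658911}$ ($t = -2 + \frac{-2227 - 3817}{\frac{1}{118} - 5584} = -2 - \frac{6044}{\frac{1}{118} - 5584} = -2 - \frac{6044}{- \frac{658911}{118}} = -2 - - \frac{713192}{658911} = -2 + \frac{713192}{658911} = - \frac{604630}{658911} \approx -0.91762$)
$\frac{\left(-9480 - 22524\right) + 37820}{-46720 + t} = \frac{\left(-9480 - 22524\right) + 37820}{-46720 - \frac{604630}{658911}} = \frac{\left(-9480 - 22524\right) + 37820}{- \frac{30784926550}{658911}} = \left(-32004 + 37820\right) \left(- \frac{658911}{30784926550}\right) = 5816 \left(- \frac{658911}{30784926550}\right) = - \frac{1916113188}{15392463275}$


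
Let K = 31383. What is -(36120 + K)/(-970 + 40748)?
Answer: -67503/39778 ≈ -1.6970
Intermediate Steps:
-(36120 + K)/(-970 + 40748) = -(36120 + 31383)/(-970 + 40748) = -67503/39778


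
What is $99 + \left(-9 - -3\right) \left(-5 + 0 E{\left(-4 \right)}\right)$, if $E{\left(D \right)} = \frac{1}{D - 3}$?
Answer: $129$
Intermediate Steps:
$E{\left(D \right)} = \frac{1}{-3 + D}$
$99 + \left(-9 - -3\right) \left(-5 + 0 E{\left(-4 \right)}\right) = 99 + \left(-9 - -3\right) \left(-5 + \frac{0}{-3 - 4}\right) = 99 + \left(-9 + 3\right) \left(-5 + \frac{0}{-7}\right) = 99 - 6 \left(-5 + 0 \left(- \frac{1}{7}\right)\right) = 99 - 6 \left(-5 + 0\right) = 99 - -30 = 99 + 30 = 129$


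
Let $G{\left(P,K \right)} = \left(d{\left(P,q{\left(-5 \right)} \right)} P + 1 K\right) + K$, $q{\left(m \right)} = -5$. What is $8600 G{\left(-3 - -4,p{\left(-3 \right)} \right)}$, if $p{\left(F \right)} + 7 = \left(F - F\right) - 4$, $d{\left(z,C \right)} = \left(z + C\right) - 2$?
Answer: $-240800$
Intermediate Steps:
$d{\left(z,C \right)} = -2 + C + z$ ($d{\left(z,C \right)} = \left(C + z\right) - 2 = -2 + C + z$)
$p{\left(F \right)} = -11$ ($p{\left(F \right)} = -7 + \left(\left(F - F\right) - 4\right) = -7 + \left(0 - 4\right) = -7 - 4 = -11$)
$G{\left(P,K \right)} = 2 K + P \left(-7 + P\right)$ ($G{\left(P,K \right)} = \left(\left(-2 - 5 + P\right) P + 1 K\right) + K = \left(\left(-7 + P\right) P + K\right) + K = \left(P \left(-7 + P\right) + K\right) + K = \left(K + P \left(-7 + P\right)\right) + K = 2 K + P \left(-7 + P\right)$)
$8600 G{\left(-3 - -4,p{\left(-3 \right)} \right)} = 8600 \left(2 \left(-11\right) + \left(-3 - -4\right) \left(-7 - -1\right)\right) = 8600 \left(-22 + \left(-3 + 4\right) \left(-7 + \left(-3 + 4\right)\right)\right) = 8600 \left(-22 + 1 \left(-7 + 1\right)\right) = 8600 \left(-22 + 1 \left(-6\right)\right) = 8600 \left(-22 - 6\right) = 8600 \left(-28\right) = -240800$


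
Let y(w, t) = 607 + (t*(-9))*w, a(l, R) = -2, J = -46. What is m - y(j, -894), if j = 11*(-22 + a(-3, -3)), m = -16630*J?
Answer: 2888517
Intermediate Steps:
m = 764980 (m = -16630*(-46) = 764980)
j = -264 (j = 11*(-22 - 2) = 11*(-24) = -264)
y(w, t) = 607 - 9*t*w (y(w, t) = 607 + (-9*t)*w = 607 - 9*t*w)
m - y(j, -894) = 764980 - (607 - 9*(-894)*(-264)) = 764980 - (607 - 2124144) = 764980 - 1*(-2123537) = 764980 + 2123537 = 2888517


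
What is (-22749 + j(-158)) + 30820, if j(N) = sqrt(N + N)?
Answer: 8071 + 2*I*sqrt(79) ≈ 8071.0 + 17.776*I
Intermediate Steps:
j(N) = sqrt(2)*sqrt(N) (j(N) = sqrt(2*N) = sqrt(2)*sqrt(N))
(-22749 + j(-158)) + 30820 = (-22749 + sqrt(2)*sqrt(-158)) + 30820 = (-22749 + sqrt(2)*(I*sqrt(158))) + 30820 = (-22749 + 2*I*sqrt(79)) + 30820 = 8071 + 2*I*sqrt(79)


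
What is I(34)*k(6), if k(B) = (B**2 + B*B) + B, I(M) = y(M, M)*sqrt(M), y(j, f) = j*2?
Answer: 5304*sqrt(34) ≈ 30927.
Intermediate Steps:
y(j, f) = 2*j
I(M) = 2*M**(3/2) (I(M) = (2*M)*sqrt(M) = 2*M**(3/2))
k(B) = B + 2*B**2 (k(B) = (B**2 + B**2) + B = 2*B**2 + B = B + 2*B**2)
I(34)*k(6) = (2*34**(3/2))*(6*(1 + 2*6)) = (2*(34*sqrt(34)))*(6*(1 + 12)) = (68*sqrt(34))*(6*13) = (68*sqrt(34))*78 = 5304*sqrt(34)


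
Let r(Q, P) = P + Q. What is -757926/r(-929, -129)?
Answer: 378963/529 ≈ 716.38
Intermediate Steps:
-757926/r(-929, -129) = -757926/(-129 - 929) = -757926/(-1058) = -757926*(-1/1058) = 378963/529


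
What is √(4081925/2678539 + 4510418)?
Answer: √32360325901435967353/2678539 ≈ 2123.8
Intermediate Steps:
√(4081925/2678539 + 4510418) = √(12081334601227/2678539) = √32360325901435967353/2678539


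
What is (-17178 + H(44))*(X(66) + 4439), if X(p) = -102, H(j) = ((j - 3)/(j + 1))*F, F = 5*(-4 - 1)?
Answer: -671397959/9 ≈ -7.4600e+7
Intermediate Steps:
F = -25 (F = 5*(-5) = -25)
H(j) = -25*(-3 + j)/(1 + j) (H(j) = ((j - 3)/(j + 1))*(-25) = ((-3 + j)/(1 + j))*(-25) = -25*(-3 + j)/(1 + j))
(-17178 + H(44))*(X(66) + 4439) = (-17178 + 25*(3 - 1*44)/(1 + 44))*(-102 + 4439) = (-17178 + 25*(3 - 44)/45)*4337 = (-17178 + 25*(1/45)*(-41))*4337 = (-17178 - 205/9)*4337 = -154807/9*4337 = -671397959/9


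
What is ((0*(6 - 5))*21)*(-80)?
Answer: 0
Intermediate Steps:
((0*(6 - 5))*21)*(-80) = ((0*1)*21)*(-80) = (0*21)*(-80) = 0*(-80) = 0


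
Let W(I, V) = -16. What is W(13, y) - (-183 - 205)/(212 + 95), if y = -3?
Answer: -4524/307 ≈ -14.736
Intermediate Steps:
W(13, y) - (-183 - 205)/(212 + 95) = -16 - (-183 - 205)/(212 + 95) = -16 - (-388)/307 = -16 - 1*(-388/307) = -16 + 388/307 = -4524/307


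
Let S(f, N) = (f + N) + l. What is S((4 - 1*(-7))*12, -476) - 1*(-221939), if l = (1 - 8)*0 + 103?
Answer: 221698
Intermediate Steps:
l = 103 (l = -7*0 + 103 = 0 + 103 = 103)
S(f, N) = 103 + N + f (S(f, N) = (f + N) + 103 = (N + f) + 103 = 103 + N + f)
S((4 - 1*(-7))*12, -476) - 1*(-221939) = (103 - 476 + (4 - 1*(-7))*12) - 1*(-221939) = (103 - 476 + (4 + 7)*12) + 221939 = (103 - 476 + 11*12) + 221939 = (103 - 476 + 132) + 221939 = -241 + 221939 = 221698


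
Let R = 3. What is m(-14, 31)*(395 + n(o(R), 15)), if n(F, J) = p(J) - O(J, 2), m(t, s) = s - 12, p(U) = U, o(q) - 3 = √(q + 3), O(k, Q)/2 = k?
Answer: 7220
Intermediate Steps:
O(k, Q) = 2*k
o(q) = 3 + √(3 + q) (o(q) = 3 + √(q + 3) = 3 + √(3 + q))
m(t, s) = -12 + s
n(F, J) = -J (n(F, J) = J - 2*J = -J)
m(-14, 31)*(395 + n(o(R), 15)) = (-12 + 31)*(395 - 1*15) = 19*(395 - 15) = 19*380 = 7220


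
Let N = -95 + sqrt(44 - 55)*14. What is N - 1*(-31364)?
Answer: 31269 + 14*I*sqrt(11) ≈ 31269.0 + 46.433*I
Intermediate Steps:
N = -95 + 14*I*sqrt(11) (N = -95 + sqrt(-11)*14 = -95 + (I*sqrt(11))*14 = -95 + 14*I*sqrt(11) ≈ -95.0 + 46.433*I)
N - 1*(-31364) = (-95 + 14*I*sqrt(11)) - 1*(-31364) = (-95 + 14*I*sqrt(11)) + 31364 = 31269 + 14*I*sqrt(11)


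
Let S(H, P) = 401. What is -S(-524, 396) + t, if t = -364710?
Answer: -365111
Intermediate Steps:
-S(-524, 396) + t = -1*401 - 364710 = -401 - 364710 = -365111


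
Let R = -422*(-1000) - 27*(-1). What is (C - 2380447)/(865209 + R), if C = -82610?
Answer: -2463057/1287236 ≈ -1.9134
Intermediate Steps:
R = 422027 (R = 422000 + 27 = 422027)
(C - 2380447)/(865209 + R) = (-82610 - 2380447)/(865209 + 422027) = -2463057/1287236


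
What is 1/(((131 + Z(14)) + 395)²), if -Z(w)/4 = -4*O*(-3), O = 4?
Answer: 1/111556 ≈ 8.9641e-6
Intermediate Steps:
Z(w) = -192 (Z(w) = -4*(-4*4)*(-3) = -(-64)*(-3) = -4*48 = -192)
1/(((131 + Z(14)) + 395)²) = 1/(((131 - 192) + 395)²) = 1/((-61 + 395)²) = 1/(334²) = 1/111556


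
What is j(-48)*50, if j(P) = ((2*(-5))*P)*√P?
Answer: 96000*I*√3 ≈ 1.6628e+5*I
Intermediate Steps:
j(P) = -10*P^(3/2) (j(P) = (-10*P)*√P = -10*P^(3/2))
j(-48)*50 = -(-1920)*I*√3*50 = (1920*I*√3)*50 = 96000*I*√3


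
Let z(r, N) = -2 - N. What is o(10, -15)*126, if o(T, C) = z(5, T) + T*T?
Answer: 11088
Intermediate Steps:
o(T, C) = -2 + T² - T (o(T, C) = (-2 - T) + T*T = (-2 - T) + T² = -2 + T² - T)
o(10, -15)*126 = (-2 + 10² - 1*10)*126 = (-2 + 100 - 10)*126 = 88*126 = 11088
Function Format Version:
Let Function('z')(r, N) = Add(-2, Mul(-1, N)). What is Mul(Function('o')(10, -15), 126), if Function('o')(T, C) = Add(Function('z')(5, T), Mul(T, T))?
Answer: 11088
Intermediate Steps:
Function('o')(T, C) = Add(-2, Pow(T, 2), Mul(-1, T)) (Function('o')(T, C) = Add(Add(-2, Mul(-1, T)), Mul(T, T)) = Add(Add(-2, Mul(-1, T)), Pow(T, 2)) = Add(-2, Pow(T, 2), Mul(-1, T)))
Mul(Function('o')(10, -15), 126) = Mul(Add(-2, Pow(10, 2), Mul(-1, 10)), 126) = Mul(Add(-2, 100, -10), 126) = Mul(88, 126) = 11088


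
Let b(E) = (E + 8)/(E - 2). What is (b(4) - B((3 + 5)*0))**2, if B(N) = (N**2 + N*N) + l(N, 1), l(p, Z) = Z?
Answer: 25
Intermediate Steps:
b(E) = (8 + E)/(-2 + E)
B(N) = 1 + 2*N**2 (B(N) = (N**2 + N*N) + 1 = (N**2 + N**2) + 1 = 2*N**2 + 1 = 1 + 2*N**2)
(b(4) - B((3 + 5)*0))**2 = ((8 + 4)/(-2 + 4) - (1 + 2*((3 + 5)*0)**2))**2 = (12/2 - (1 + 2*(8*0)**2))**2 = ((1/2)*12 - (1 + 2*0**2))**2 = (6 - (1 + 2*0))**2 = (6 - (1 + 0))**2 = (6 - 1*1)**2 = (6 - 1)**2 = 5**2 = 25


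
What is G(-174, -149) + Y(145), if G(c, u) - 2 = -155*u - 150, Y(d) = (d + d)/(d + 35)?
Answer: 413075/18 ≈ 22949.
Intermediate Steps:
Y(d) = 2*d/(35 + d) (Y(d) = (2*d)/(35 + d) = 2*d/(35 + d))
G(c, u) = -148 - 155*u (G(c, u) = 2 + (-155*u - 150) = 2 + (-150 - 155*u) = -148 - 155*u)
G(-174, -149) + Y(145) = (-148 - 155*(-149)) + 2*145/(35 + 145) = (-148 + 23095) + 2*145/180 = 22947 + 2*145*(1/180) = 22947 + 29/18 = 413075/18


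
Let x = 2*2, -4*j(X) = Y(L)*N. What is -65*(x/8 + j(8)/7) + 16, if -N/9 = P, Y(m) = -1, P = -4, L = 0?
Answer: -1401/14 ≈ -100.07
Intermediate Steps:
N = 36 (N = -9*(-4) = 36)
j(X) = 9 (j(X) = -(-1)*36/4 = -¼*(-36) = 9)
x = 4
-65*(x/8 + j(8)/7) + 16 = -65*(4/8 + 9/7) + 16 = -65*(4*(⅛) + 9*(⅐)) + 16 = -65*(½ + 9/7) + 16 = -65*25/14 + 16 = -1625/14 + 16 = -1401/14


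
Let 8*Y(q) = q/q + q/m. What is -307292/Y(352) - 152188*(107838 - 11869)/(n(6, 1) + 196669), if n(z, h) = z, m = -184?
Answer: 10813632420788/4130175 ≈ 2.6182e+6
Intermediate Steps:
Y(q) = ⅛ - q/1472 (Y(q) = (q/q + q/(-184))/8 = (1 + q*(-1/184))/8 = (1 - q/184)/8 = ⅛ - q/1472)
-307292/Y(352) - 152188*(107838 - 11869)/(n(6, 1) + 196669) = -307292/(⅛ - 1/1472*352) - 152188*(107838 - 11869)/(6 + 196669) = -307292/(⅛ - 11/46) - 152188/(196675/95969) = -307292/(-21/184) - 152188/(196675*(1/95969)) = -307292*(-184/21) - 152188/196675/95969 = 56541728/21 - 152188*95969/196675 = 56541728/21 - 14605330172/196675 = 10813632420788/4130175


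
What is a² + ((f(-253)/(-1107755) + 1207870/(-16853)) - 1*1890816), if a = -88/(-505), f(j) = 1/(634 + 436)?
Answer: -77062515948624435539621/40754677483675210 ≈ -1.8909e+6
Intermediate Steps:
f(j) = 1/1070
a = 88/505 (a = -88*(-1/505) = 88/505 ≈ 0.17426)
a² + ((f(-253)/(-1107755) + 1207870/(-16853)) - 1*1890816) = (88/505)² + (((1/1070)/(-1107755) + 1207870/(-16853)) - 1*1890816) = 7744/255025 + (((1/1070)*(-1/1107755) + 1207870*(-1/16853)) - 1890816) = 7744/255025 + ((-1/1185297850 - 1207870/16853) - 1890816) = 7744/255025 + (-1431685714096353/19975824666050 - 1890816) = 7744/255025 - 37772040577476093153/19975824666050 = -77062515948624435539621/40754677483675210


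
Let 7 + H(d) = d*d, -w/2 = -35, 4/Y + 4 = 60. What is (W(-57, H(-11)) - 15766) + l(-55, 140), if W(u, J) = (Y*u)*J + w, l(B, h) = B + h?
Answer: -112526/7 ≈ -16075.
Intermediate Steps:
Y = 1/14 (Y = 4/(-4 + 60) = 4/56 = 4*(1/56) = 1/14 ≈ 0.071429)
w = 70 (w = -2*(-35) = 70)
H(d) = -7 + d² (H(d) = -7 + d*d = -7 + d²)
W(u, J) = 70 + J*u/14 (W(u, J) = (u/14)*J + 70 = J*u/14 + 70 = 70 + J*u/14)
(W(-57, H(-11)) - 15766) + l(-55, 140) = ((70 + (1/14)*(-7 + (-11)²)*(-57)) - 15766) + (-55 + 140) = ((70 + (1/14)*(-7 + 121)*(-57)) - 15766) + 85 = ((70 + (1/14)*114*(-57)) - 15766) + 85 = ((70 - 3249/7) - 15766) + 85 = (-2759/7 - 15766) + 85 = -113121/7 + 85 = -112526/7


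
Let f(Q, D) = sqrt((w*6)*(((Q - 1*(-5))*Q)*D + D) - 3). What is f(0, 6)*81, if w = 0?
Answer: 81*I*sqrt(3) ≈ 140.3*I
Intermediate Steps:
f(Q, D) = I*sqrt(3) (f(Q, D) = sqrt((0*6)*(((Q - 1*(-5))*Q)*D + D) - 3) = sqrt(0*(((Q + 5)*Q)*D + D) - 3) = sqrt(0*(((5 + Q)*Q)*D + D) - 3) = sqrt(0*((Q*(5 + Q))*D + D) - 3) = sqrt(0*(D*Q*(5 + Q) + D) - 3) = sqrt(0*(D + D*Q*(5 + Q)) - 3) = sqrt(0 - 3) = sqrt(-3) = I*sqrt(3))
f(0, 6)*81 = (I*sqrt(3))*81 = 81*I*sqrt(3)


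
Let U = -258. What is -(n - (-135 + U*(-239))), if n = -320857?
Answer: 382384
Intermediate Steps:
-(n - (-135 + U*(-239))) = -(-320857 - (-135 - 258*(-239))) = -(-320857 - (-135 + 61662)) = -(-320857 - 1*61527) = -(-320857 - 61527) = -1*(-382384) = 382384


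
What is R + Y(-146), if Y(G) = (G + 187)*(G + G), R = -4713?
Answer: -16685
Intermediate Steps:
Y(G) = 2*G*(187 + G) (Y(G) = (187 + G)*(2*G) = 2*G*(187 + G))
R + Y(-146) = -4713 + 2*(-146)*(187 - 146) = -4713 + 2*(-146)*41 = -4713 - 11972 = -16685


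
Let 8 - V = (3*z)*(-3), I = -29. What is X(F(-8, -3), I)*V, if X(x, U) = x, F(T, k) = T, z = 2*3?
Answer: -496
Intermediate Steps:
z = 6
V = 62 (V = 8 - 3*6*(-3) = 8 - 18*(-3) = 8 - 1*(-54) = 8 + 54 = 62)
X(F(-8, -3), I)*V = -8*62 = -496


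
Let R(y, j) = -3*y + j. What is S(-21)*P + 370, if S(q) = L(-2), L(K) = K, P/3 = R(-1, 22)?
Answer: 220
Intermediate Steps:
R(y, j) = j - 3*y
P = 75 (P = 3*(22 - 3*(-1)) = 3*(22 + 3) = 3*25 = 75)
S(q) = -2
S(-21)*P + 370 = -2*75 + 370 = -150 + 370 = 220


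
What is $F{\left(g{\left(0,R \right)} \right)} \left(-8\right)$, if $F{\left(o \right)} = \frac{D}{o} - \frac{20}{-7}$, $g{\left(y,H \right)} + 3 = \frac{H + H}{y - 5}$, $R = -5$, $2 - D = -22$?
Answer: $\frac{1184}{7} \approx 169.14$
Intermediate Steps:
$D = 24$ ($D = 2 - -22 = 2 + 22 = 24$)
$g{\left(y,H \right)} = -3 + \frac{2 H}{-5 + y}$ ($g{\left(y,H \right)} = -3 + \frac{H + H}{y - 5} = -3 + \frac{2 H}{-5 + y}$)
$F{\left(o \right)} = \frac{20}{7} + \frac{24}{o}$ ($F{\left(o \right)} = \frac{24}{o} - \frac{20}{-7} = \frac{24}{o} - - \frac{20}{7} = \frac{24}{o} + \frac{20}{7} = \frac{20}{7} + \frac{24}{o}$)
$F{\left(g{\left(0,R \right)} \right)} \left(-8\right) = \left(\frac{20}{7} + \frac{24}{\frac{1}{-5 + 0} \left(15 - 0 + 2 \left(-5\right)\right)}\right) \left(-8\right) = \left(\frac{20}{7} + \frac{24}{\frac{1}{-5} \left(15 + 0 - 10\right)}\right) \left(-8\right) = \left(\frac{20}{7} + \frac{24}{\left(- \frac{1}{5}\right) 5}\right) \left(-8\right) = \left(\frac{20}{7} + \frac{24}{-1}\right) \left(-8\right) = \left(\frac{20}{7} + 24 \left(-1\right)\right) \left(-8\right) = \left(\frac{20}{7} - 24\right) \left(-8\right) = \left(- \frac{148}{7}\right) \left(-8\right) = \frac{1184}{7}$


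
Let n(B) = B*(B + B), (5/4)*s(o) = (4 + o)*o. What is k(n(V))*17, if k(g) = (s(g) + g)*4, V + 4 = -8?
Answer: 22972032/5 ≈ 4.5944e+6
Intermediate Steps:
V = -12 (V = -4 - 8 = -12)
s(o) = 4*o*(4 + o)/5 (s(o) = 4*((4 + o)*o)/5 = 4*(o*(4 + o))/5 = 4*o*(4 + o)/5)
n(B) = 2*B² (n(B) = B*(2*B) = 2*B²)
k(g) = 4*g + 16*g*(4 + g)/5 (k(g) = (4*g*(4 + g)/5 + g)*4 = (g + 4*g*(4 + g)/5)*4 = 4*g + 16*g*(4 + g)/5)
k(n(V))*17 = (4*(2*(-12)²)*(21 + 4*(2*(-12)²))/5)*17 = (4*(2*144)*(21 + 4*(2*144))/5)*17 = ((⅘)*288*(21 + 4*288))*17 = ((⅘)*288*(21 + 1152))*17 = ((⅘)*288*1173)*17 = (1351296/5)*17 = 22972032/5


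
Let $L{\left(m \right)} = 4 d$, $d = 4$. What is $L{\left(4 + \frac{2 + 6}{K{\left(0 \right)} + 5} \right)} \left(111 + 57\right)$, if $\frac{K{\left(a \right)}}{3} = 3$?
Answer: $2688$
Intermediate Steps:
$K{\left(a \right)} = 9$ ($K{\left(a \right)} = 3 \cdot 3 = 9$)
$L{\left(m \right)} = 16$ ($L{\left(m \right)} = 4 \cdot 4 = 16$)
$L{\left(4 + \frac{2 + 6}{K{\left(0 \right)} + 5} \right)} \left(111 + 57\right) = 16 \left(111 + 57\right) = 16 \cdot 168 = 2688$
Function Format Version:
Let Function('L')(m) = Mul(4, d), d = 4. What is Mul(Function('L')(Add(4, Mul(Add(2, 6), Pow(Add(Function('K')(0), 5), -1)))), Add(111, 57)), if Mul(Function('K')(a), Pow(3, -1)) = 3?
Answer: 2688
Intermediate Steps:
Function('K')(a) = 9 (Function('K')(a) = Mul(3, 3) = 9)
Function('L')(m) = 16 (Function('L')(m) = Mul(4, 4) = 16)
Mul(Function('L')(Add(4, Mul(Add(2, 6), Pow(Add(Function('K')(0), 5), -1)))), Add(111, 57)) = Mul(16, Add(111, 57)) = Mul(16, 168) = 2688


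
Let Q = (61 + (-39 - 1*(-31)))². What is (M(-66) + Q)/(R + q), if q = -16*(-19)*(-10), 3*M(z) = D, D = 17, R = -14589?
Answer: -8444/52887 ≈ -0.15966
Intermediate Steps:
M(z) = 17/3 (M(z) = (⅓)*17 = 17/3)
Q = 2809 (Q = (61 + (-39 + 31))² = (61 - 8)² = 53² = 2809)
q = -3040 (q = 304*(-10) = -3040)
(M(-66) + Q)/(R + q) = (17/3 + 2809)/(-14589 - 3040) = (8444/3)/(-17629) = (8444/3)*(-1/17629) = -8444/52887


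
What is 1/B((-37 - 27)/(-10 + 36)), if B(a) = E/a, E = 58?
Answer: -16/377 ≈ -0.042440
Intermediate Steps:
B(a) = 58/a
1/B((-37 - 27)/(-10 + 36)) = 1/(58/(((-37 - 27)/(-10 + 36)))) = 1/(58/((-64/26))) = 1/(58/((-64*1/26))) = 1/(58/(-32/13)) = 1/(58*(-13/32)) = 1/(-377/16) = -16/377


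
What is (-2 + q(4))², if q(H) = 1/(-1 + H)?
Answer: 25/9 ≈ 2.7778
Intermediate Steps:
(-2 + q(4))² = (-2 + 1/(-1 + 4))² = (-2 + 1/3)² = (-2 + ⅓)² = (-5/3)² = 25/9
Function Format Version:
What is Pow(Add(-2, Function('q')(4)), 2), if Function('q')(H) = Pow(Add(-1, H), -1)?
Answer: Rational(25, 9) ≈ 2.7778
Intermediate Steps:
Pow(Add(-2, Function('q')(4)), 2) = Pow(Add(-2, Pow(Add(-1, 4), -1)), 2) = Pow(Add(-2, Pow(3, -1)), 2) = Pow(Add(-2, Rational(1, 3)), 2) = Pow(Rational(-5, 3), 2) = Rational(25, 9)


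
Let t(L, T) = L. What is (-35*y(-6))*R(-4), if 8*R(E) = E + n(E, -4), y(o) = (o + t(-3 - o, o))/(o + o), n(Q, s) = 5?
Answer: -35/32 ≈ -1.0938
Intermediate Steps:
y(o) = -3/(2*o) (y(o) = (o + (-3 - o))/(o + o) = -3*1/(2*o) = -3/(2*o))
R(E) = 5/8 + E/8 (R(E) = (E + 5)/8 = (5 + E)/8 = 5/8 + E/8)
(-35*y(-6))*R(-4) = (-(-105)/(2*(-6)))*(5/8 + (⅛)*(-4)) = (-(-105)*(-1)/(2*6))*(5/8 - ½) = -35*¼*(⅛) = -35/4*⅛ = -35/32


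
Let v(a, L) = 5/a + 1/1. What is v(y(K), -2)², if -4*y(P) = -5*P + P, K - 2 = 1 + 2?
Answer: 4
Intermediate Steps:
K = 5 (K = 2 + (1 + 2) = 2 + 3 = 5)
y(P) = P (y(P) = -(-5*P + P)/4 = -(-1)*P = P)
v(a, L) = 1 + 5/a (v(a, L) = 5/a + 1*1 = 5/a + 1 = 1 + 5/a)
v(y(K), -2)² = ((5 + 5)/5)² = ((⅕)*10)² = 2² = 4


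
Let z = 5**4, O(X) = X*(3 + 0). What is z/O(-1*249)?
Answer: -625/747 ≈ -0.83668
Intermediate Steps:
O(X) = 3*X (O(X) = X*3 = 3*X)
z = 625
z/O(-1*249) = 625/((3*(-1*249))) = 625/((3*(-249))) = 625/(-747) = 625*(-1/747) = -625/747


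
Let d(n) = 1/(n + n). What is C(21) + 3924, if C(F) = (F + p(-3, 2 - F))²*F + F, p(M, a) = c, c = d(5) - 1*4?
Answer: 1008561/100 ≈ 10086.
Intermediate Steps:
d(n) = 1/(2*n)
c = -39/10 (c = (½)/5 - 1*4 = (½)*(⅕) - 4 = ⅒ - 4 = -39/10 ≈ -3.9000)
p(M, a) = -39/10
C(F) = F + F*(-39/10 + F)² (C(F) = (F - 39/10)²*F + F = (-39/10 + F)²*F + F = F*(-39/10 + F)² + F = F + F*(-39/10 + F)²)
C(21) + 3924 = (1/100)*21*(100 + (-39 + 10*21)²) + 3924 = (1/100)*21*(100 + (-39 + 210)²) + 3924 = (1/100)*21*(100 + 171²) + 3924 = (1/100)*21*(100 + 29241) + 3924 = (1/100)*21*29341 + 3924 = 616161/100 + 3924 = 1008561/100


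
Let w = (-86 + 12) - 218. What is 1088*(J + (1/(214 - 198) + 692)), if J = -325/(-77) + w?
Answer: 33869236/77 ≈ 4.3986e+5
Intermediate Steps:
w = -292 (w = -74 - 218 = -292)
J = -22159/77 (J = -325/(-77) - 292 = -325*(-1/77) - 292 = 325/77 - 292 = -22159/77 ≈ -287.78)
1088*(J + (1/(214 - 198) + 692)) = 1088*(-22159/77 + (1/(214 - 198) + 692)) = 1088*(-22159/77 + (1/16 + 692)) = 1088*(-22159/77 + 11073/16) = 1088*(498077/1232) = 33869236/77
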